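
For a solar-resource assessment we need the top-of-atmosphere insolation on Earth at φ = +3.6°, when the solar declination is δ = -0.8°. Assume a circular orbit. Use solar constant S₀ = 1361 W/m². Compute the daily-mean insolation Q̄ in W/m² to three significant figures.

cos H₀ = −tan(+3.6°) tan(-0.800°) = 0.0009, H₀ = 1.5699 rad.
Bracket: H₀ sin φ sin δ + cos φ cos δ sin H₀ = 1.5699×0.06279×-0.01396 + 0.99803×0.99990×1.00000 = -0.001376 + 0.997930 = 0.996554.
Q̄ = (S₀/π) × [bracket] = (1361/π) × 0.996554 = 431.7 W/m².

Q̄ ≈ 432 W/m²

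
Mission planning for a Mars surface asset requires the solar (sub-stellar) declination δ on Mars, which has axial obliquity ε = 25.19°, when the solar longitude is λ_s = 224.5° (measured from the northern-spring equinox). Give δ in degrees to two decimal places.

sin δ = sin ε · sin λ_s = sin 25.19° × sin 224.5° = -0.298322.
δ = arcsin(-0.298322) = -17.36°.

δ = -17.36°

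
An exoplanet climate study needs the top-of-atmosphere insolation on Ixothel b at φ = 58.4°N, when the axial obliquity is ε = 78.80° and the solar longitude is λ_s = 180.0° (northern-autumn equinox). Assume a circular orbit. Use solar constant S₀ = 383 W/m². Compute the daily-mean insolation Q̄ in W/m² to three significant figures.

Solar declination: sin δ = sin ε · sin λ_s = sin 78.80° × sin 180.0° = 0.00000, so δ = +0.000°.
cos H₀ = −tan(+58.4°) tan(+0.000°) = -0.0000, H₀ = 1.5708 rad.
Bracket: H₀ sin φ sin δ + cos φ cos δ sin H₀ = 1.5708×0.85173×0.00000 + 0.52399×1.00000×1.00000 = 0.000000 + 0.523990 = 0.523990.
Q̄ = (S₀/π) × [bracket] = (383/π) × 0.523990 = 63.88 W/m².

Q̄ ≈ 63.9 W/m²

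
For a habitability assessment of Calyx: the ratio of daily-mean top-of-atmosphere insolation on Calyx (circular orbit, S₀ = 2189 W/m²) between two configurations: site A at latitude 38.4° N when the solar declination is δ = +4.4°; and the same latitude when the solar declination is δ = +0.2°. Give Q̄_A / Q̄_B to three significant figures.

Q̄_A / Q̄_B ≈ 1.09

— Configuration A (φ=+38.4°):
cos H₀ = −tan(+38.4°) tan(+4.400°) = -0.0610, H₀ = 1.6318 rad.
Bracket: H₀ sin φ sin δ + cos φ cos δ sin H₀ = 1.6318×0.62115×0.07672 + 0.78369×0.99705×0.99814 = 0.077763 + 0.779925 = 0.857688.
Q̄ = (S₀/π) × [bracket] = (2189/π) × 0.857688 = 597.62 W/m².
— Configuration B (φ=+38.4°):
cos H₀ = −tan(+38.4°) tan(+0.200°) = -0.0028, H₀ = 1.5736 rad.
Bracket: H₀ sin φ sin δ + cos φ cos δ sin H₀ = 1.5736×0.62115×0.00349 + 0.78369×0.99999×1.00000 = 0.003411 + 0.783682 = 0.787093.
Q̄ = (S₀/π) × [bracket] = (2189/π) × 0.787093 = 548.43 W/m².
Ratio Q̄_A / Q̄_B = 597.62 / 548.43 = 1.090.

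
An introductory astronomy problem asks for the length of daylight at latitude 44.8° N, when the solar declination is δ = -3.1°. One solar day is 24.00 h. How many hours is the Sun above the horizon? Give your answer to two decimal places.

cos H₀ = −tan φ · tan δ = −tan(+44.8°) × tan(-3.100°) = 0.0538, so H₀ = 1.5170 rad = 86.92°.
Daylight = 2H₀/(2π) × 24.00 h = (1.5170/π) × 24.00 = 11.59 h.

11.59 h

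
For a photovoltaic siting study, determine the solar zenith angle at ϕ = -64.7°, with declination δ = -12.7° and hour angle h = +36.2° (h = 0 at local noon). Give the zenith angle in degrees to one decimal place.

cos θ_z = sin ϕ sin δ + cos ϕ cos δ cos h = 0.198759 + 0.336424 = 0.535183.
θ_z = arccos(0.535183) = 57.6°.

θ_z = 57.6°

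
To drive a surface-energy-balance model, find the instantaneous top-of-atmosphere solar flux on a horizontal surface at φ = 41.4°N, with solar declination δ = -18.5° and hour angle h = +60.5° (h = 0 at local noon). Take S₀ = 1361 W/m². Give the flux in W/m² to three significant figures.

191 W/m²

cos θ_z = sin φ sin δ + cos φ cos δ cos h = -0.209837 + 0.350285 = 0.140448.
Flux = S₀ · cos θ_z = 1361 × 0.140448 = 191.1 W/m².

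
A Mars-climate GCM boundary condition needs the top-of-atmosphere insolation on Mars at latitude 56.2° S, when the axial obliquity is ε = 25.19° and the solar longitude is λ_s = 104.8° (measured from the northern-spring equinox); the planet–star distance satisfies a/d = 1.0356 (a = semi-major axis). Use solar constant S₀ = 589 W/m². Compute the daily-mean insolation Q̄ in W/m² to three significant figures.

Q̄ ≈ 18.2 W/m²

Solar declination: sin δ = sin ε · sin λ_s = sin 25.19° × sin 104.8° = 0.41150, so δ = +24.299°.
cos H₀ = −tan(-56.2°) tan(+24.299°) = 0.6744, H₀ = 0.8306 rad.
Bracket: H₀ sin φ sin δ + cos φ cos δ sin H₀ = 0.8306×-0.83098×0.41150 + 0.55630×0.91141×0.73833 = -0.284022 + 0.374346 = 0.090324.
Inverse-square distance factor (a/d)² = 1.0356² = 1.072467.
Q̄ = (S₀/π) × 1.072467 × [bracket] = (589/π) × 1.072467 × 0.090324 = 18.16 W/m².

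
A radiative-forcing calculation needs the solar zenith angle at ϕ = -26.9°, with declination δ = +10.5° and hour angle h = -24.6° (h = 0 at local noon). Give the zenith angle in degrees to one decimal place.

cos θ_z = sin ϕ sin δ + cos ϕ cos δ cos h = -0.082450 + 0.797277 = 0.714827.
θ_z = arccos(0.714827) = 44.4°.

θ_z = 44.4°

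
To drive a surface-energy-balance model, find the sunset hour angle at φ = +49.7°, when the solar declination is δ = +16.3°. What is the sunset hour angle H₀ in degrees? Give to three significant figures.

H₀ = 110°

cos H₀ = −tan φ · tan δ = −tan(+49.7°) × tan(+16.300°) = -0.3448, so H₀ = 1.9228 rad = 110.17°.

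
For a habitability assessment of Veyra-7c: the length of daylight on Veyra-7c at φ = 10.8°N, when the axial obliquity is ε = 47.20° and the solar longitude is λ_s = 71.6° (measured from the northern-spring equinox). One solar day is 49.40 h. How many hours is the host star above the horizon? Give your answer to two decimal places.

Solar declination: sin δ = sin ε · sin λ_s = sin 47.20° × sin 71.6° = 0.69622, so δ = +44.124°.
cos H₀ = −tan φ · tan δ = −tan(+10.8°) × tan(+44.124°) = -0.1850, so H₀ = 1.7569 rad = 100.66°.
Daylight = 2H₀/(2π) × 49.40 h = (1.7569/π) × 49.40 = 27.63 h.

27.63 h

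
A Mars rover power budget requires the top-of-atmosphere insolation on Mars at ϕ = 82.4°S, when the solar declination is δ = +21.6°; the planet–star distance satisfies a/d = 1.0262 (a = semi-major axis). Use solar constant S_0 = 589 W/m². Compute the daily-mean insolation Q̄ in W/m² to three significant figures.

cos h₀ = −tan(-82.4°) tan(+21.600°) = 2.9673 ≥ 1 ⇒ polar night, h₀ = 0 and Q̄ = 0.
Inverse-square distance factor (a/d)² = 1.0262² = 1.053086.

Q̄ ≈ 0.00 W/m²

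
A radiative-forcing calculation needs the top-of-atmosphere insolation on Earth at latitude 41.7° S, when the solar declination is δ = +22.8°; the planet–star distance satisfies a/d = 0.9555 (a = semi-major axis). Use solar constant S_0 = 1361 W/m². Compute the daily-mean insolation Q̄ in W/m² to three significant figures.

cos h₀ = −tan(-41.7°) tan(+22.800°) = 0.3745, h₀ = 1.1869 rad.
Bracket: h₀ sin ϕ sin δ + cos ϕ cos δ sin h₀ = 1.1869×-0.66523×0.38752 + 0.74664×0.92186×0.92722 = -0.305971 + 0.638203 = 0.332232.
Inverse-square distance factor (a/d)² = 0.9555² = 0.912980.
Q̄ = (S_0/π) × 0.912980 × [bracket] = (1361/π) × 0.912980 × 0.332232 = 131.4 W/m².

Q̄ ≈ 131 W/m²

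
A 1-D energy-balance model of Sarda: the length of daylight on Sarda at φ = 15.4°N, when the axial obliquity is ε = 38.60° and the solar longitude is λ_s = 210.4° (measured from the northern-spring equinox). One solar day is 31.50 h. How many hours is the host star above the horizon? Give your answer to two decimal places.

14.83 h

Solar declination: sin δ = sin ε · sin λ_s = sin 38.60° × sin 210.4° = -0.31570, so δ = -18.403°.
cos H₀ = −tan φ · tan δ = −tan(+15.4°) × tan(-18.403°) = 0.0916, so H₀ = 1.4790 rad = 84.74°.
Daylight = 2H₀/(2π) × 31.50 h = (1.4790/π) × 31.50 = 14.83 h.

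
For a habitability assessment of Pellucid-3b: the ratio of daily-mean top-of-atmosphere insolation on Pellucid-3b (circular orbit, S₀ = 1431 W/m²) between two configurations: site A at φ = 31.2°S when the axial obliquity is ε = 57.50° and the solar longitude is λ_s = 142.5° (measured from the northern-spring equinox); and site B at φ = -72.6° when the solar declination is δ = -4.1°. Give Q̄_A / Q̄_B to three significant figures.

Q̄_A / Q̄_B ≈ 0.883

— Configuration A (φ=-31.2°):
Solar declination: sin δ = sin ε · sin λ_s = sin 57.50° × sin 142.5° = 0.51342, so δ = +30.892°.
cos H₀ = −tan(-31.2°) tan(+30.892°) = 0.3623, H₀ = 1.2000 rad.
Bracket: H₀ sin φ sin δ + cos φ cos δ sin H₀ = 1.2000×-0.51803×0.51342 + 0.85536×0.85813×0.93204 = -0.319160 + 0.684127 = 0.364967.
Q̄ = (S₀/π) × [bracket] = (1431/π) × 0.364967 = 166.24 W/m².
— Configuration B (φ=-72.6°):
cos H₀ = −tan(-72.6°) tan(-4.100°) = -0.2287, H₀ = 1.8016 rad.
Bracket: H₀ sin φ sin δ + cos φ cos δ sin H₀ = 1.8016×-0.95424×-0.07150 + 0.29904×0.99744×0.97349 = 0.122920 + 0.290367 = 0.413287.
Q̄ = (S₀/π) × [bracket] = (1431/π) × 0.413287 = 188.25 W/m².
Ratio Q̄_A / Q̄_B = 166.24 / 188.25 = 0.8831.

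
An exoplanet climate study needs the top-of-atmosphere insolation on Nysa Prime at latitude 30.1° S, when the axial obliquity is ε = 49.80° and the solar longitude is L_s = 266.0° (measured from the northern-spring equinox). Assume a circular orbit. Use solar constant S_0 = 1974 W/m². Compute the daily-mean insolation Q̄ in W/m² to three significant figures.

Q̄ ≈ 815 W/m²

Solar declination: sin δ = sin ε · sin L_s = sin 49.80° × sin 266.0° = -0.76194, so δ = -49.635°.
cos h₀ = −tan(-30.1°) tan(-49.635°) = -0.6820, h₀ = 2.3212 rad.
Bracket: h₀ sin ϕ sin δ + cos ϕ cos δ sin h₀ = 2.3212×-0.50151×-0.76194 + 0.86515×0.64765×0.73138 = 0.886978 + 0.409803 = 1.296781.
Q̄ = (S_0/π) × [bracket] = (1974/π) × 1.296781 = 814.8 W/m².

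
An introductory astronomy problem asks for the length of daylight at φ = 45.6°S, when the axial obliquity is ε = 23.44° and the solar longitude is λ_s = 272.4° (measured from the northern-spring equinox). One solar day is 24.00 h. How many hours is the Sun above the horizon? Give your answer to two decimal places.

15.50 h

Solar declination: sin δ = sin ε · sin λ_s = sin 23.44° × sin 272.4° = -0.39744, so δ = -23.418°.
cos H₀ = −tan φ · tan δ = −tan(-45.6°) × tan(-23.418°) = -0.4423, so H₀ = 2.0289 rad = 116.25°.
Daylight = 2H₀/(2π) × 24.00 h = (2.0289/π) × 24.00 = 15.50 h.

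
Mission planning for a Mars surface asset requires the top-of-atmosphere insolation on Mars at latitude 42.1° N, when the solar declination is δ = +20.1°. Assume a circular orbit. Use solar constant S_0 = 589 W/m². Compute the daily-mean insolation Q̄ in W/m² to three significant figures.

cos h₀ = −tan(+42.1°) tan(+20.100°) = -0.3307, h₀ = 1.9078 rad.
Bracket: h₀ sin ϕ sin δ + cos ϕ cos δ sin h₀ = 1.9078×0.67043×0.34366 + 0.74198×0.93909×0.94375 = 0.439557 + 0.657592 = 1.097149.
Q̄ = (S_0/π) × [bracket] = (589/π) × 1.097149 = 205.7 W/m².

Q̄ ≈ 206 W/m²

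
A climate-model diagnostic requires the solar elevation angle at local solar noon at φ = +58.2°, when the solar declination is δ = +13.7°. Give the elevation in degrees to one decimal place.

45.5°

At local noon the hour angle is zero, so the zenith angle equals |φ − δ| = |+58.2° − (+13.700°)| = 44.500°.
Elevation = 90° − 44.500° = 45.5°.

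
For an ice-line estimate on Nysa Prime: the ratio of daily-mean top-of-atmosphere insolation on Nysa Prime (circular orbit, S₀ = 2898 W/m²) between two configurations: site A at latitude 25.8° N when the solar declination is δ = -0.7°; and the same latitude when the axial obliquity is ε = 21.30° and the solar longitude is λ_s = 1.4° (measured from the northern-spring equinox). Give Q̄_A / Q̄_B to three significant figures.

Q̄_A / Q̄_B ≈ 0.984

— Configuration A (φ=+25.8°):
cos H₀ = −tan(+25.8°) tan(-0.700°) = 0.0059, H₀ = 1.5649 rad.
Bracket: H₀ sin φ sin δ + cos φ cos δ sin H₀ = 1.5649×0.43523×-0.01222 + 0.90032×0.99993×0.99998 = -0.008323 + 0.900239 = 0.891916.
Q̄ = (S₀/π) × [bracket] = (2898/π) × 0.891916 = 822.76 W/m².
— Configuration B (φ=+25.8°):
Solar declination: sin δ = sin ε · sin λ_s = sin 21.30° × sin 1.4° = 0.00888, so δ = +0.509°.
cos H₀ = −tan(+25.8°) tan(+0.509°) = -0.0043, H₀ = 1.5751 rad.
Bracket: H₀ sin φ sin δ + cos φ cos δ sin H₀ = 1.5751×0.43523×0.00888 + 0.90032×0.99996×0.99999 = 0.006088 + 0.900275 = 0.906363.
Q̄ = (S₀/π) × [bracket] = (2898/π) × 0.906363 = 836.09 W/m².
Ratio Q̄_A / Q̄_B = 822.76 / 836.09 = 0.9841.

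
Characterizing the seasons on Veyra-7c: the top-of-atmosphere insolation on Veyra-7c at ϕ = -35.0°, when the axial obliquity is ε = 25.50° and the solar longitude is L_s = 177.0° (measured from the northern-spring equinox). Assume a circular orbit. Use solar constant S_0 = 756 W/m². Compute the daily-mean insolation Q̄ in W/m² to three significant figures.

Solar declination: sin δ = sin ε · sin L_s = sin 25.50° × sin 177.0° = 0.02253, so δ = +1.291°.
cos h₀ = −tan(-35.0°) tan(+1.291°) = 0.0158, h₀ = 1.5550 rad.
Bracket: h₀ sin ϕ sin δ + cos ϕ cos δ sin h₀ = 1.5550×-0.57358×0.02253 + 0.81915×0.99975×0.99988 = -0.020095 + 0.818847 = 0.798752.
Q̄ = (S_0/π) × [bracket] = (756/π) × 0.798752 = 192.2 W/m².

Q̄ ≈ 192 W/m²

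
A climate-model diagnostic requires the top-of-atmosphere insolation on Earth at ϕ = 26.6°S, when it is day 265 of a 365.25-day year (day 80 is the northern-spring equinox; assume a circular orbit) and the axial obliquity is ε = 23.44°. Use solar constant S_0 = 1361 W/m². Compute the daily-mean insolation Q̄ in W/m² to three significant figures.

Q̄ ≈ 392 W/m²

Solar longitude: L_s = 360° × (265 − 80)/365.25 = 182.341°.
sin δ = sin 23.44° × sin 182.341° = -0.01625, so δ = -0.931°.
cos h₀ = −tan(-26.6°) tan(-0.931°) = -0.0081, h₀ = 1.5789 rad.
Bracket: h₀ sin ϕ sin δ + cos ϕ cos δ sin h₀ = 1.5789×-0.44776×-0.01625 + 0.89415×0.99987×0.99997 = 0.011488 + 0.894007 = 0.905495.
Q̄ = (S_0/π) × [bracket] = (1361/π) × 0.905495 = 392.3 W/m².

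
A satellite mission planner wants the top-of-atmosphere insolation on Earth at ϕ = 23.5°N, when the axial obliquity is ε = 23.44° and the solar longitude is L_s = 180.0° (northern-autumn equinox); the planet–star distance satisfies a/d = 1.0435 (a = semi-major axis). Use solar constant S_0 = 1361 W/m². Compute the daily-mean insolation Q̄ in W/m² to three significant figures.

Solar declination: sin δ = sin ε · sin L_s = sin 23.44° × sin 180.0° = 0.00000, so δ = +0.000°.
cos h₀ = −tan(+23.5°) tan(+0.000°) = -0.0000, h₀ = 1.5708 rad.
Bracket: h₀ sin ϕ sin δ + cos ϕ cos δ sin h₀ = 1.5708×0.39875×0.00000 + 0.91706×1.00000×1.00000 = 0.000000 + 0.917060 = 0.917060.
Inverse-square distance factor (a/d)² = 1.0435² = 1.088892.
Q̄ = (S_0/π) × 1.088892 × [bracket] = (1361/π) × 1.088892 × 0.917060 = 432.6 W/m².

Q̄ ≈ 433 W/m²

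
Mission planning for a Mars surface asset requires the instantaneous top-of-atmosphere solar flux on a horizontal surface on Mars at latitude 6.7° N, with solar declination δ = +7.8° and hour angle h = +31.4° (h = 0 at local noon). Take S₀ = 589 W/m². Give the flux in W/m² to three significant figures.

cos θ_z = sin φ sin δ + cos φ cos δ cos h = 0.015834 + 0.839878 = 0.855712.
Flux = S₀ · cos θ_z = 589 × 0.855712 = 504.0 W/m².

504 W/m²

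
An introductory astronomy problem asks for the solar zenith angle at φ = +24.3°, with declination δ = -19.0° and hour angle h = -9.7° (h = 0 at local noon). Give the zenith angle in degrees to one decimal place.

θ_z = 44.3°

cos θ_z = sin φ sin δ + cos φ cos δ cos h = -0.133976 + 0.849429 = 0.715453.
θ_z = arccos(0.715453) = 44.3°.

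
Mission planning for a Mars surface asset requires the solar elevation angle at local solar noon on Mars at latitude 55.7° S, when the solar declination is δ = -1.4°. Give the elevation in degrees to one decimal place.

At local noon the hour angle is zero, so the zenith angle equals |ϕ − δ| = |-55.7° − (-1.400°)| = 54.300°.
Elevation = 90° − 54.300° = 35.7°.

35.7°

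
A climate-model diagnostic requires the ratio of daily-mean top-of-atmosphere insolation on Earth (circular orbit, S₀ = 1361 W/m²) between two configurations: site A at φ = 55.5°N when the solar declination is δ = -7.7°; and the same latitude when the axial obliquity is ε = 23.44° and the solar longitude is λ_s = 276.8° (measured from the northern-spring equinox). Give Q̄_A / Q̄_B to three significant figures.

— Configuration A (φ=+55.5°):
cos H₀ = −tan(+55.5°) tan(-7.700°) = 0.1967, H₀ = 1.3728 rad.
Bracket: H₀ sin φ sin δ + cos φ cos δ sin H₀ = 1.3728×0.82413×-0.13399 + 0.56641×0.99098×0.98046 = -0.151592 + 0.550333 = 0.398741.
Q̄ = (S₀/π) × [bracket] = (1361/π) × 0.398741 = 172.74 W/m².
— Configuration B (φ=+55.5°):
Solar declination: sin δ = sin ε · sin λ_s = sin 23.44° × sin 276.8° = -0.39499, so δ = -23.265°.
cos H₀ = −tan(+55.5°) tan(-23.265°) = 0.6256, H₀ = 0.8949 rad.
Bracket: H₀ sin φ sin δ + cos φ cos δ sin H₀ = 0.8949×0.82413×-0.39499 + 0.56641×0.91869×0.78016 = -0.291311 + 0.405960 = 0.114649.
Q̄ = (S₀/π) × [bracket] = (1361/π) × 0.114649 = 49.668 W/m².
Ratio Q̄_A / Q̄_B = 172.74 / 49.668 = 3.478.

Q̄_A / Q̄_B ≈ 3.48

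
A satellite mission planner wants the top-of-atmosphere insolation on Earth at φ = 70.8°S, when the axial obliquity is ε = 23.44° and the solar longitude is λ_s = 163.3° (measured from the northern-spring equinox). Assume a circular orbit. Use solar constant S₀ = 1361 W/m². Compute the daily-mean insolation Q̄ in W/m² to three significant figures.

Solar declination: sin δ = sin ε · sin λ_s = sin 23.44° × sin 163.3° = 0.11431, so δ = +6.564°.
cos H₀ = −tan(-70.8°) tan(+6.564°) = 0.3304, H₀ = 1.2341 rad.
Bracket: H₀ sin φ sin δ + cos φ cos δ sin H₀ = 1.2341×-0.94438×0.11431 + 0.32887×0.99345×0.94384 = -0.133224 + 0.308368 = 0.175144.
Q̄ = (S₀/π) × [bracket] = (1361/π) × 0.175144 = 75.88 W/m².

Q̄ ≈ 75.9 W/m²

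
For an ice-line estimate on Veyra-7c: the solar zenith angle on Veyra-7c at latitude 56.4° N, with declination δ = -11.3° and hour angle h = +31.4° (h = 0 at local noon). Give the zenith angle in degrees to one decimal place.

cos θ_z = sin φ sin δ + cos φ cos δ cos h = -0.163208 + 0.463191 = 0.299983.
θ_z = arccos(0.299983) = 72.5°.

θ_z = 72.5°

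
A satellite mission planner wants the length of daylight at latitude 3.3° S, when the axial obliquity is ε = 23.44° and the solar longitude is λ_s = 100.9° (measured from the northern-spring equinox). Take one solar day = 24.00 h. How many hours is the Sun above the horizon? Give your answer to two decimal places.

11.81 h

Solar declination: sin δ = sin ε · sin λ_s = sin 23.44° × sin 100.9° = 0.39061, so δ = +22.993°.
cos H₀ = −tan φ · tan δ = −tan(-3.3°) × tan(+22.993°) = 0.0245, so H₀ = 1.5463 rad = 88.60°.
Daylight = 2H₀/(2π) × 24.00 h = (1.5463/π) × 24.00 = 11.81 h.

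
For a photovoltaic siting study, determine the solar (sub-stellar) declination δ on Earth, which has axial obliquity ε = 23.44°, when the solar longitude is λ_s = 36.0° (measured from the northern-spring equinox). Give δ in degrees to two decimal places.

δ = +13.52°

sin δ = sin ε · sin λ_s = sin 23.44° × sin 36.0° = 0.233814.
δ = arcsin(0.233814) = +13.52°.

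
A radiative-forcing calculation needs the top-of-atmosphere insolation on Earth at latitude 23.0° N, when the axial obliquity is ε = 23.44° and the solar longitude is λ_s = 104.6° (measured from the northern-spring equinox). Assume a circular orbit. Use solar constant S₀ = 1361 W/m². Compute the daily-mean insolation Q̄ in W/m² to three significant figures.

Q̄ ≈ 476 W/m²

Solar declination: sin δ = sin ε · sin λ_s = sin 23.44° × sin 104.6° = 0.38494, so δ = +22.640°.
cos H₀ = −tan(+23.0°) tan(+22.640°) = -0.1770, H₀ = 1.7488 rad.
Bracket: H₀ sin φ sin δ + cos φ cos δ sin H₀ = 1.7488×0.39073×0.38494 + 0.92050×0.92294×0.98420 = 0.263033 + 0.836143 = 1.099176.
Q̄ = (S₀/π) × [bracket] = (1361/π) × 1.099176 = 476.2 W/m².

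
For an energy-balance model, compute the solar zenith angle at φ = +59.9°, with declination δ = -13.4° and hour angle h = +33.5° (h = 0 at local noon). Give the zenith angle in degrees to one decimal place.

cos θ_z = sin φ sin δ + cos φ cos δ cos h = -0.200497 + 0.406817 = 0.206320.
θ_z = arccos(0.206320) = 78.1°.

θ_z = 78.1°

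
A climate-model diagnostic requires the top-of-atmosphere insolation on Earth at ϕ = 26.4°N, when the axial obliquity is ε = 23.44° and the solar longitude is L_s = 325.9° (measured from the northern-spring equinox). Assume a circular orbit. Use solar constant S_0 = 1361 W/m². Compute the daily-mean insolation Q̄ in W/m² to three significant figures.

Solar declination: sin δ = sin ε · sin L_s = sin 23.44° × sin 325.9° = -0.22302, so δ = -12.886°.
cos h₀ = −tan(+26.4°) tan(-12.886°) = 0.1136, h₀ = 1.4570 rad.
Bracket: h₀ sin ϕ sin δ + cos ϕ cos δ sin h₀ = 1.4570×0.44464×-0.22302 + 0.89571×0.97481×0.99353 = -0.144481 + 0.867498 = 0.723017.
Q̄ = (S_0/π) × [bracket] = (1361/π) × 0.723017 = 313.2 W/m².

Q̄ ≈ 313 W/m²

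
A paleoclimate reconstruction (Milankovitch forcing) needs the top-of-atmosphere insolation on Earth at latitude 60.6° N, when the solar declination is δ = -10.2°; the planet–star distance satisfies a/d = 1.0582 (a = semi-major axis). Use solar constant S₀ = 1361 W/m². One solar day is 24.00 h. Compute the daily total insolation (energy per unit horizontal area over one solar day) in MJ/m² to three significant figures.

cos H₀ = −tan(+60.6°) tan(-10.200°) = 0.3193, H₀ = 1.2458 rad.
Bracket: H₀ sin φ sin δ + cos φ cos δ sin H₀ = 1.2458×0.87121×-0.17708 + 0.49090×0.98420×0.94765 = -0.192194 + 0.457851 = 0.265657.
Inverse-square distance factor (a/d)² = 1.0582² = 1.119787.
Q̄ = (S₀/π) × 1.119787 × [bracket] = (1361/π) × 1.119787 × 0.265657 = 128.87 W/m².
Daily total = Q̄ × 24.00 h × 3600 s/h = 128.87 × 24.00 × 3600 / 10⁶ = 11.13 MJ/m².

11.1 MJ/m²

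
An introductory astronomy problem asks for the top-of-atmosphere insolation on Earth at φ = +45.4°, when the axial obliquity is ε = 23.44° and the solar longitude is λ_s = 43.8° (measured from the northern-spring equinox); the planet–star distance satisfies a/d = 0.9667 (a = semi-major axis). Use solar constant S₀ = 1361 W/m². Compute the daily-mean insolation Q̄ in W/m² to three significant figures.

Q̄ ≈ 410 W/m²

Solar declination: sin δ = sin ε · sin λ_s = sin 23.44° × sin 43.8° = 0.27533, so δ = +15.981°.
cos H₀ = −tan(+45.4°) tan(+15.981°) = -0.2904, H₀ = 1.8655 rad.
Bracket: H₀ sin φ sin δ + cos φ cos δ sin H₀ = 1.8655×0.71203×0.27533 + 0.70215×0.96135×0.95690 = 0.365719 + 0.645919 = 1.011638.
Inverse-square distance factor (a/d)² = 0.9667² = 0.934509.
Q̄ = (S₀/π) × 0.934509 × [bracket] = (1361/π) × 0.934509 × 1.011638 = 409.6 W/m².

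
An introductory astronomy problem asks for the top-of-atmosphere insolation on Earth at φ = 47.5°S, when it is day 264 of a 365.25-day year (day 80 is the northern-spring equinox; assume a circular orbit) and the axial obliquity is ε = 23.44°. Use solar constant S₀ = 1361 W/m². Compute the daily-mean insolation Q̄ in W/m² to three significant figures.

Solar longitude: λ_s = 360° × (264 − 80)/365.25 = 181.355°.
sin δ = sin 23.44° × sin 181.355° = -0.00941, so δ = -0.539°.
cos H₀ = −tan(-47.5°) tan(-0.539°) = -0.0103, H₀ = 1.5811 rad.
Bracket: H₀ sin φ sin δ + cos φ cos δ sin H₀ = 1.5811×-0.73728×-0.00941 + 0.67559×0.99996×0.99995 = 0.010969 + 0.675529 = 0.686498.
Q̄ = (S₀/π) × [bracket] = (1361/π) × 0.686498 = 297.4 W/m².

Q̄ ≈ 297 W/m²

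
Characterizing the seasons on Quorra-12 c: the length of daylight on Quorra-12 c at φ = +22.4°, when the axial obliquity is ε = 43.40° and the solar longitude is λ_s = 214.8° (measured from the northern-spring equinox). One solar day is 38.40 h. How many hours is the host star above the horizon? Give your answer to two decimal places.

17.04 h

Solar declination: sin δ = sin ε · sin λ_s = sin 43.40° × sin 214.8° = -0.39213, so δ = -23.087°.
cos H₀ = −tan φ · tan δ = −tan(+22.4°) × tan(-23.087°) = 0.1757, so H₀ = 1.3942 rad = 79.88°.
Daylight = 2H₀/(2π) × 38.40 h = (1.3942/π) × 38.40 = 17.04 h.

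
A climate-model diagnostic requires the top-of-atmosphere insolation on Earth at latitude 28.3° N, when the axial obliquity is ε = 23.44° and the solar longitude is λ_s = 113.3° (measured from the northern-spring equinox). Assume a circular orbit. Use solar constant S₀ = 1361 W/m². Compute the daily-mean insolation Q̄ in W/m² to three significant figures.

Q̄ ≈ 481 W/m²

Solar declination: sin δ = sin ε · sin λ_s = sin 23.44° × sin 113.3° = 0.36535, so δ = +21.429°.
cos H₀ = −tan(+28.3°) tan(+21.429°) = -0.2113, H₀ = 1.7837 rad.
Bracket: H₀ sin φ sin δ + cos φ cos δ sin H₀ = 1.7837×0.47409×0.36535 + 0.88048×0.93087×0.97742 = 0.308953 + 0.801106 = 1.110059.
Q̄ = (S₀/π) × [bracket] = (1361/π) × 1.110059 = 480.9 W/m².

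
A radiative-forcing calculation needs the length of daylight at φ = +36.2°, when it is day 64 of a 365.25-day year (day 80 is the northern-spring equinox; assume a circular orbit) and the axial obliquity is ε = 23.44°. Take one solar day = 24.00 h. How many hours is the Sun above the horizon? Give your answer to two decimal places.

11.39 h

Solar longitude: λ_s = 360° × (64 − 80)/365.25 = -15.770°, i.e. -15.770° + 360° = 344.230°.
sin δ = sin 23.44° × sin 344.230° = -0.10811, so δ = -6.206°.
cos H₀ = −tan φ · tan δ = −tan(+36.2°) × tan(-6.206°) = 0.0796, so H₀ = 1.4911 rad = 85.43°.
Daylight = 2H₀/(2π) × 24.00 h = (1.4911/π) × 24.00 = 11.39 h.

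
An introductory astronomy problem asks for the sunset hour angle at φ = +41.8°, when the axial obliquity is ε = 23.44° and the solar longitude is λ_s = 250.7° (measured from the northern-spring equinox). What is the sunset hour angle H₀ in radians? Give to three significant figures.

Solar declination: sin δ = sin ε · sin λ_s = sin 23.44° × sin 250.7° = -0.37543, so δ = -22.051°.
cos H₀ = −tan φ · tan δ = −tan(+41.8°) × tan(-22.051°) = 0.3622, so H₀ = 1.2002 rad = 68.77°.

H₀ = 1.20 rad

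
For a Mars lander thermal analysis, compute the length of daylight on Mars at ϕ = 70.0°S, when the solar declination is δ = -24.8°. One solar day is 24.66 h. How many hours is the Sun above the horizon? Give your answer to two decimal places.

24.66 h

Sunrise equation: cos h₀ = −tan ϕ · tan δ = -1.2695 ≤ −1, so the Sun never sets (polar day) and h₀ = π.
Daylight = 2h₀/(2π) × 24.66 h = (3.1416/π) × 24.66 = 24.66 h.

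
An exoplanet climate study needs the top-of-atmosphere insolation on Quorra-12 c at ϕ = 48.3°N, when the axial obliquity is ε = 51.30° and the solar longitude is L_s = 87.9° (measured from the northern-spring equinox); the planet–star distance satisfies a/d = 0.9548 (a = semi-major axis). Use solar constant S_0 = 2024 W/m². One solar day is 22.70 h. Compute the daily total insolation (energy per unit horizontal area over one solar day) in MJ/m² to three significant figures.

87.8 MJ/m²

Solar declination: sin δ = sin ε · sin L_s = sin 51.30° × sin 87.9° = 0.77991, so δ = +51.252°.
cos h₀ = −tan(+48.3°) tan(+51.252°) = -1.3986 ≤ −1 ⇒ polar day, h₀ = π.
Bracket: h₀ sin ϕ sin δ + cos ϕ cos δ sin h₀ = 3.1416×0.74664×0.77991 + 0.66523×0.62590×0.00000 = 1.829391 + 0.000000 = 1.829391.
Inverse-square distance factor (a/d)² = 0.9548² = 0.911643.
Q̄ = (S_0/π) × 0.911643 × [bracket] = (2024/π) × 0.911643 × 1.829391 = 1074.5 W/m².
Daily total = Q̄ × 22.70 h × 3600 s/h = 1074.5 × 22.70 × 3600 / 10⁶ = 87.81 MJ/m².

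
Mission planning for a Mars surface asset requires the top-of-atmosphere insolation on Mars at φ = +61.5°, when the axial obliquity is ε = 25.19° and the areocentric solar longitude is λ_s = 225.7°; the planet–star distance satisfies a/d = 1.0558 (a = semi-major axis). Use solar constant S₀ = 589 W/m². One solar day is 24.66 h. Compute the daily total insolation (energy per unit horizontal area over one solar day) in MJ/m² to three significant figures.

sin δ = sin 25.19° × sin 225.7° = -0.30461, so δ = -17.735°.
cos H₀ = −tan(+61.5°) tan(-17.735°) = 0.5890, H₀ = 0.9409 rad.
Bracket: H₀ sin φ sin δ + cos φ cos δ sin H₀ = 0.9409×0.87882×-0.30461 + 0.47716×0.95248×0.80812 = -0.251876 + 0.367279 = 0.115403.
Inverse-square distance factor (a/d)² = 1.0558² = 1.114714.
Q̄ = (S₀/π) × 1.114714 × [bracket] = (589/π) × 1.114714 × 0.115403 = 24.118 W/m².
Daily total = Q̄ × 24.66 h × 3600 s/h = 24.118 × 24.66 × 3600 / 10⁶ = 2.141 MJ/m².

2.14 MJ/m²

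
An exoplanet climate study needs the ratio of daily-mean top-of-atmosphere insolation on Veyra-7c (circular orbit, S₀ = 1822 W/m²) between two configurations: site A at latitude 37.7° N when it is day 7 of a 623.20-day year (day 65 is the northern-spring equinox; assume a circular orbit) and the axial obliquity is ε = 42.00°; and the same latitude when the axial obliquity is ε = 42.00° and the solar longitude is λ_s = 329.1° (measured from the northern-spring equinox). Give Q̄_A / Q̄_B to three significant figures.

— Configuration A (φ=+37.7°):
Solar longitude: λ_s = 360° × (7 − 65)/623.20 = -33.504°, i.e. -33.504° + 360° = 326.496°.
sin δ = sin 42.00° × sin 326.496° = -0.36936, so δ = -21.676°.
cos H₀ = −tan(+37.7°) tan(-21.676°) = 0.3072, H₀ = 1.2585 rad.
Bracket: H₀ sin φ sin δ + cos φ cos δ sin H₀ = 1.2585×0.61153×-0.36936 + 0.79122×0.92929×0.95165 = -0.284263 + 0.699722 = 0.415459.
Q̄ = (S₀/π) × [bracket] = (1822/π) × 0.415459 = 240.95 W/m².
— Configuration B (φ=+37.7°):
Solar declination: sin δ = sin ε · sin λ_s = sin 42.00° × sin 329.1° = -0.34363, so δ = -20.098°.
cos H₀ = −tan(+37.7°) tan(-20.098°) = 0.2828, H₀ = 1.2841 rad.
Bracket: H₀ sin φ sin δ + cos φ cos δ sin H₀ = 1.2841×0.61153×-0.34363 + 0.79122×0.93911×0.95918 = -0.269841 + 0.712712 = 0.442871.
Q̄ = (S₀/π) × [bracket] = (1822/π) × 0.442871 = 256.85 W/m².
Ratio Q̄_A / Q̄_B = 240.95 / 256.85 = 0.9381.

Q̄_A / Q̄_B ≈ 0.938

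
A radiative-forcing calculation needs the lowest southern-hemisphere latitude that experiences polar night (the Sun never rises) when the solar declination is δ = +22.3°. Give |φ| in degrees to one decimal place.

Polar night requires cos H₀ = −tan φ tan δ ≥ 1, i.e. tan φ tan δ ≤ −1.
The boundary is |tan φ| · |tan δ| = 1, so |φ| = 90° − |δ| = 90° − 22.3° = 67.7° in the southern hemisphere.

|φ| = 67.7°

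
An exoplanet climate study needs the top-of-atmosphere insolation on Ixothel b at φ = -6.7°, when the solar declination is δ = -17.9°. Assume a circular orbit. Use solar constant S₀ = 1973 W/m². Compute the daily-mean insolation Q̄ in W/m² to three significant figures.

cos H₀ = −tan(-6.7°) tan(-17.900°) = -0.0379, H₀ = 1.6087 rad.
Bracket: H₀ sin φ sin δ + cos φ cos δ sin H₀ = 1.6087×-0.11667×-0.30736 + 0.99317×0.95159×0.99928 = 0.057687 + 0.944410 = 1.002097.
Q̄ = (S₀/π) × [bracket] = (1973/π) × 1.002097 = 629.3 W/m².

Q̄ ≈ 629 W/m²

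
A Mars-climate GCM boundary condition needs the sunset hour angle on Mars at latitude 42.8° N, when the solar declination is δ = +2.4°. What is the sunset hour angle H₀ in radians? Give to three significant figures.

H₀ = 1.61 rad

cos H₀ = −tan φ · tan δ = −tan(+42.8°) × tan(+2.400°) = -0.0388, so H₀ = 1.6096 rad = 92.22°.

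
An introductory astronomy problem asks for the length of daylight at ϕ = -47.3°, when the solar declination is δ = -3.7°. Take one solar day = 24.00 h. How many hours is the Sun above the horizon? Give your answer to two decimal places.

cos h₀ = −tan ϕ · tan δ = −tan(-47.3°) × tan(-3.700°) = -0.0701, so h₀ = 1.6409 rad = 94.02°.
Daylight = 2h₀/(2π) × 24.00 h = (1.6409/π) × 24.00 = 12.54 h.

12.54 h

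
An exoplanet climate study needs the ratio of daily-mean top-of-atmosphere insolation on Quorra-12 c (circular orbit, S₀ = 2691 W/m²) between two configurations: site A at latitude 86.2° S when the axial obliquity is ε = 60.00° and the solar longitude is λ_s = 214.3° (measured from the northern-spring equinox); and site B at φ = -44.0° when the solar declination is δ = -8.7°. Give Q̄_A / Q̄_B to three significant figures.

Q̄_A / Q̄_B ≈ 1.73

— Configuration A (φ=-86.2°):
Solar declination: sin δ = sin ε · sin λ_s = sin 60.00° × sin 214.3° = -0.48803, so δ = -29.211°.
cos H₀ = −tan(-86.2°) tan(-29.211°) = -8.4182 ≤ −1 ⇒ polar day, H₀ = π.
Bracket: H₀ sin φ sin δ + cos φ cos δ sin H₀ = 3.1416×-0.99780×-0.48803 + 0.06627×0.87283×0.00000 = 1.529822 + 0.000000 = 1.529822.
Q̄ = (S₀/π) × [bracket] = (2691/π) × 1.529822 = 1310.4 W/m².
— Configuration B (φ=-44.0°):
cos H₀ = −tan(-44.0°) tan(-8.700°) = -0.1478, H₀ = 1.7191 rad.
Bracket: H₀ sin φ sin δ + cos φ cos δ sin H₀ = 1.7191×-0.69466×-0.15126 + 0.71934×0.98849×0.98902 = 0.180633 + 0.703253 = 0.883886.
Q̄ = (S₀/π) × [bracket] = (2691/π) × 0.883886 = 757.11 W/m².
Ratio Q̄_A / Q̄_B = 1310.4 / 757.11 = 1.731.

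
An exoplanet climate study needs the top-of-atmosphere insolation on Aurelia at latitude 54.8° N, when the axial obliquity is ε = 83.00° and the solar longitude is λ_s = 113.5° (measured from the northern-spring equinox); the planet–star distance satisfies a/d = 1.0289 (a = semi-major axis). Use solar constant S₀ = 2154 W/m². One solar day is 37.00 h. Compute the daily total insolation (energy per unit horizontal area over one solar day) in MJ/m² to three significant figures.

226 MJ/m²

Solar declination: sin δ = sin ε · sin λ_s = sin 83.00° × sin 113.5° = 0.91022, so δ = +65.536°.
cos H₀ = −tan(+54.8°) tan(+65.536°) = -3.1159 ≤ −1 ⇒ polar day, H₀ = π.
Bracket: H₀ sin φ sin δ + cos φ cos δ sin H₀ = 3.1416×0.81714×0.91022 + 0.57643×0.41412×0.00000 = 2.336650 + 0.000000 = 2.336650.
Inverse-square distance factor (a/d)² = 1.0289² = 1.058635.
Q̄ = (S₀/π) × 1.058635 × [bracket] = (2154/π) × 1.058635 × 2.336650 = 1696.0 W/m².
Daily total = Q̄ × 37.00 h × 3600 s/h = 1696.0 × 37.00 × 3600 / 10⁶ = 225.9 MJ/m².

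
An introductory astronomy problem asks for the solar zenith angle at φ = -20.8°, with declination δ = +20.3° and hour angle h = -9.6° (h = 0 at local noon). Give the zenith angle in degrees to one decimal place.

θ_z = 42.2°

cos θ_z = sin φ sin δ + cos φ cos δ cos h = -0.123199 + 0.864485 = 0.741286.
θ_z = arccos(0.741286) = 42.2°.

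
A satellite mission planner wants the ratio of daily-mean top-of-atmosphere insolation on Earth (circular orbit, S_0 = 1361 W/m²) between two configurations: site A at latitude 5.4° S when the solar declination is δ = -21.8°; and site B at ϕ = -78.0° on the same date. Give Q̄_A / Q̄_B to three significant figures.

Q̄_A / Q̄_B ≈ 0.859

— Configuration A (ϕ=-5.4°):
cos h₀ = −tan(-5.4°) tan(-21.800°) = -0.0378, h₀ = 1.6086 rad.
Bracket: h₀ sin ϕ sin δ + cos ϕ cos δ sin h₀ = 1.6086×-0.09411×-0.37137 + 0.99556×0.92849×0.99929 = 0.056220 + 0.923711 = 0.979931.
Q̄ = (S_0/π) × [bracket] = (1361/π) × 0.979931 = 424.53 W/m².
— Configuration B (ϕ=-78.0°):
cos h₀ = −tan(-78.0°) tan(-21.800°) = -1.8817 ≤ −1 ⇒ polar day, h₀ = π.
Bracket: h₀ sin ϕ sin δ + cos ϕ cos δ sin h₀ = 3.1416×-0.97815×-0.37137 + 0.20791×0.92849×0.00000 = 1.141204 + 0.000000 = 1.141204.
Q̄ = (S_0/π) × [bracket] = (1361/π) × 1.141204 = 494.39 W/m².
Ratio Q̄_A / Q̄_B = 424.53 / 494.39 = 0.8587.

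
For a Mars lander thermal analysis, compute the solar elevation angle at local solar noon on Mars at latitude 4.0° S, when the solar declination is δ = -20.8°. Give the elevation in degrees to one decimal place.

At local noon the hour angle is zero, so the zenith angle equals |ϕ − δ| = |-4.0° − (-20.800°)| = 16.800°.
Elevation = 90° − 16.800° = 73.2°.

73.2°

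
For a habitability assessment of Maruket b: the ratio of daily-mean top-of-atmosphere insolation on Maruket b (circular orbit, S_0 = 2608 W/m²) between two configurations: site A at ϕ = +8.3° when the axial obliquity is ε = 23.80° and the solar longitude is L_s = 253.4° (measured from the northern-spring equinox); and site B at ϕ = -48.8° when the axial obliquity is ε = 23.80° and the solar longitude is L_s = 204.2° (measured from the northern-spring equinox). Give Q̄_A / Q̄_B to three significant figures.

— Configuration A (ϕ=+8.3°):
Solar declination: sin δ = sin ε · sin L_s = sin 23.80° × sin 253.4° = -0.38673, so δ = -22.751°.
cos h₀ = −tan(+8.3°) tan(-22.751°) = 0.0612, h₀ = 1.5096 rad.
Bracket: h₀ sin ϕ sin δ + cos ϕ cos δ sin h₀ = 1.5096×0.14436×-0.38673 + 0.98953×0.92219×0.99813 = -0.084278 + 0.910828 = 0.826550.
Q̄ = (S_0/π) × [bracket] = (2608/π) × 0.826550 = 686.16 W/m².
— Configuration B (ϕ=-48.8°):
Solar declination: sin δ = sin ε · sin L_s = sin 23.80° × sin 204.2° = -0.16542, so δ = -9.522°.
cos h₀ = −tan(-48.8°) tan(-9.522°) = -0.1916, h₀ = 1.7636 rad.
Bracket: h₀ sin ϕ sin δ + cos ϕ cos δ sin h₀ = 1.7636×-0.75241×-0.16542 + 0.65869×0.98622×0.98147 = 0.219504 + 0.637576 = 0.857080.
Q̄ = (S_0/π) × [bracket] = (2608/π) × 0.857080 = 711.51 W/m².
Ratio Q̄_A / Q̄_B = 686.16 / 711.51 = 0.9644.

Q̄_A / Q̄_B ≈ 0.964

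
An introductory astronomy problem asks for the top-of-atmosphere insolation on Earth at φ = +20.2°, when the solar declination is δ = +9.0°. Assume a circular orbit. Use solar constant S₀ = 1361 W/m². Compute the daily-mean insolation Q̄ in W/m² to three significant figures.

Q̄ ≈ 439 W/m²

cos H₀ = −tan(+20.2°) tan(+9.000°) = -0.0583, H₀ = 1.6291 rad.
Bracket: H₀ sin φ sin δ + cos φ cos δ sin H₀ = 1.6291×0.34530×0.15643 + 0.93849×0.98769×0.99830 = 0.087996 + 0.925361 = 1.013357.
Q̄ = (S₀/π) × [bracket] = (1361/π) × 1.013357 = 439.0 W/m².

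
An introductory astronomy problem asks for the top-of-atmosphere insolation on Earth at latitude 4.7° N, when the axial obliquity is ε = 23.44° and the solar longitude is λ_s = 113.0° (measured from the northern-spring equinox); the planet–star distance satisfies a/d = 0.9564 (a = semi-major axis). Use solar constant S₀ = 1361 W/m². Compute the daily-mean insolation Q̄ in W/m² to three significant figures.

Q̄ ≈ 386 W/m²

Solar declination: sin δ = sin ε · sin λ_s = sin 23.44° × sin 113.0° = 0.36617, so δ = +21.479°.
cos H₀ = −tan(+4.7°) tan(+21.479°) = -0.0324, H₀ = 1.6032 rad.
Bracket: H₀ sin φ sin δ + cos φ cos δ sin H₀ = 1.6032×0.08194×0.36617 + 0.99664×0.93055×0.99948 = 0.048102 + 0.926941 = 0.975043.
Inverse-square distance factor (a/d)² = 0.9564² = 0.914701.
Q̄ = (S₀/π) × 0.914701 × [bracket] = (1361/π) × 0.914701 × 0.975043 = 386.4 W/m².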